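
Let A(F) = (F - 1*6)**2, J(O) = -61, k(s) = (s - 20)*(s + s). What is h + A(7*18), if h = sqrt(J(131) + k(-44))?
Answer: 14400 + 3*sqrt(619) ≈ 14475.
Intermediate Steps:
k(s) = 2*s*(-20 + s) (k(s) = (-20 + s)*(2*s) = 2*s*(-20 + s))
h = 3*sqrt(619) (h = sqrt(-61 + 2*(-44)*(-20 - 44)) = sqrt(-61 + 2*(-44)*(-64)) = sqrt(-61 + 5632) = sqrt(5571) = 3*sqrt(619) ≈ 74.639)
A(F) = (-6 + F)**2 (A(F) = (F - 6)**2 = (-6 + F)**2)
h + A(7*18) = 3*sqrt(619) + (-6 + 7*18)**2 = 3*sqrt(619) + (-6 + 126)**2 = 3*sqrt(619) + 120**2 = 3*sqrt(619) + 14400 = 14400 + 3*sqrt(619)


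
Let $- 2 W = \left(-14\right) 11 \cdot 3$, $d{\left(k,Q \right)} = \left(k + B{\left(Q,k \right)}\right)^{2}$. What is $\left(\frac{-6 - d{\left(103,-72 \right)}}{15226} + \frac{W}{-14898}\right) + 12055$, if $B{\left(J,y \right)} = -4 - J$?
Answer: $\frac{227840014094}{18903079} \approx 12053.0$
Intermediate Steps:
$d{\left(k,Q \right)} = \left(-4 + k - Q\right)^{2}$ ($d{\left(k,Q \right)} = \left(k - \left(4 + Q\right)\right)^{2} = \left(-4 + k - Q\right)^{2}$)
$W = 231$ ($W = - \frac{\left(-14\right) 11 \cdot 3}{2} = - \frac{\left(-154\right) 3}{2} = \left(- \frac{1}{2}\right) \left(-462\right) = 231$)
$\left(\frac{-6 - d{\left(103,-72 \right)}}{15226} + \frac{W}{-14898}\right) + 12055 = \left(\frac{-6 - \left(4 - 72 - 103\right)^{2}}{15226} + \frac{231}{-14898}\right) + 12055 = \left(\left(-6 - \left(4 - 72 - 103\right)^{2}\right) \frac{1}{15226} + 231 \left(- \frac{1}{14898}\right)\right) + 12055 = \left(\left(-6 - \left(-171\right)^{2}\right) \frac{1}{15226} - \frac{77}{4966}\right) + 12055 = \left(\left(-6 - 29241\right) \frac{1}{15226} - \frac{77}{4966}\right) + 12055 = \left(\left(-29247\right) \frac{1}{15226} - \frac{77}{4966}\right) + 12055 = \left(- \frac{29247}{15226} - \frac{77}{4966}\right) + 12055 = - \frac{36603251}{18903079} + 12055 = \frac{227840014094}{18903079}$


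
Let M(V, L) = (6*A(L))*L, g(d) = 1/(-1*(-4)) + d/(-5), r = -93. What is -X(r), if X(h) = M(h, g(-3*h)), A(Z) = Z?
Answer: -3702963/200 ≈ -18515.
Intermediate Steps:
g(d) = ¼ - d/5 (g(d) = 1/4 + d*(-⅕) = 1*(¼) - d/5 = ¼ - d/5)
M(V, L) = 6*L² (M(V, L) = (6*L)*L = 6*L²)
X(h) = 6*(¼ + 3*h/5)² (X(h) = 6*(¼ - (-3)*h/5)² = 6*(¼ + 3*h/5)²)
-X(r) = -3*(5 + 12*(-93))²/200 = -3*(5 - 1116)²/200 = -3*(-1111)²/200 = -3*1234321/200 = -1*3702963/200 = -3702963/200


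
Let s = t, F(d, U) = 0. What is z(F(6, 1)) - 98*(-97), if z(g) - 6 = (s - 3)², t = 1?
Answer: 9516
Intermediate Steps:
s = 1
z(g) = 10 (z(g) = 6 + (1 - 3)² = 6 + (-2)² = 6 + 4 = 10)
z(F(6, 1)) - 98*(-97) = 10 - 98*(-97) = 10 + 9506 = 9516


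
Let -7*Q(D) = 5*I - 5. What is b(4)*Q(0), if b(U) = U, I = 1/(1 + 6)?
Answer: 120/49 ≈ 2.4490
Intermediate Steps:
I = ⅐ (I = 1/7 = ⅐ ≈ 0.14286)
Q(D) = 30/49 (Q(D) = -(5*(⅐) - 5)/7 = -(5/7 - 5)/7 = -⅐*(-30/7) = 30/49)
b(4)*Q(0) = 4*(30/49) = 120/49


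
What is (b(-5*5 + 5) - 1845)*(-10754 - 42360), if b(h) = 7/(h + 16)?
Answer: 196176559/2 ≈ 9.8088e+7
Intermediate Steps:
b(h) = 7/(16 + h)
(b(-5*5 + 5) - 1845)*(-10754 - 42360) = (7/(16 + (-5*5 + 5)) - 1845)*(-10754 - 42360) = (7/(16 + (-25 + 5)) - 1845)*(-53114) = (7/(16 - 20) - 1845)*(-53114) = (7/(-4) - 1845)*(-53114) = (7*(-1/4) - 1845)*(-53114) = (-7/4 - 1845)*(-53114) = -7387/4*(-53114) = 196176559/2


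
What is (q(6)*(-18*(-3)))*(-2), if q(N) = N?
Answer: -648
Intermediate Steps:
(q(6)*(-18*(-3)))*(-2) = (6*(-18*(-3)))*(-2) = (6*54)*(-2) = 324*(-2) = -648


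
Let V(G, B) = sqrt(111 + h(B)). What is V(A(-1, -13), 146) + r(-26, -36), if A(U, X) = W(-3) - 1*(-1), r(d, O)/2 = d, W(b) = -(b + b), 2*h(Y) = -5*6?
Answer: -52 + 4*sqrt(6) ≈ -42.202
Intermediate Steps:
h(Y) = -15 (h(Y) = (-5*6)/2 = (1/2)*(-30) = -15)
W(b) = -2*b
r(d, O) = 2*d
A(U, X) = 7 (A(U, X) = -2*(-3) - 1*(-1) = 6 + 1 = 7)
V(G, B) = 4*sqrt(6) (V(G, B) = sqrt(111 - 15) = sqrt(96) = 4*sqrt(6))
V(A(-1, -13), 146) + r(-26, -36) = 4*sqrt(6) + 2*(-26) = 4*sqrt(6) - 52 = -52 + 4*sqrt(6)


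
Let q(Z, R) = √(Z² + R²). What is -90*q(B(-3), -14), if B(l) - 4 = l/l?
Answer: -90*√221 ≈ -1337.9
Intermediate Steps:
B(l) = 5 (B(l) = 4 + l/l = 4 + 1 = 5)
q(Z, R) = √(R² + Z²)
-90*q(B(-3), -14) = -90*√((-14)² + 5²) = -90*√(196 + 25) = -90*√221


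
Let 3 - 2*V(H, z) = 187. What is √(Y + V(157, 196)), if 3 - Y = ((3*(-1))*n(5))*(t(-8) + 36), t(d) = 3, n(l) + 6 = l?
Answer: I*√206 ≈ 14.353*I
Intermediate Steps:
n(l) = -6 + l
V(H, z) = -92 (V(H, z) = 3/2 - ½*187 = 3/2 - 187/2 = -92)
Y = -114 (Y = 3 - (3*(-1))*(-6 + 5)*(3 + 36) = 3 - (-3*(-1))*39 = 3 - 3*39 = 3 - 1*117 = 3 - 117 = -114)
√(Y + V(157, 196)) = √(-114 - 92) = √(-206) = I*√206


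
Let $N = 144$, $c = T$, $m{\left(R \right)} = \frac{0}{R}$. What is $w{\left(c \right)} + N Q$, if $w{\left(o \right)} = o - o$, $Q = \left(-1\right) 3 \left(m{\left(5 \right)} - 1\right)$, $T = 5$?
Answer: $432$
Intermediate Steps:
$m{\left(R \right)} = 0$
$c = 5$
$Q = 3$ ($Q = \left(-1\right) 3 \left(0 - 1\right) = \left(-3\right) \left(-1\right) = 3$)
$w{\left(o \right)} = 0$
$w{\left(c \right)} + N Q = 0 + 144 \cdot 3 = 0 + 432 = 432$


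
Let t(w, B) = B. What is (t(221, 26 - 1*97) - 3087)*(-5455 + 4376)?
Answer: 3407482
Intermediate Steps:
(t(221, 26 - 1*97) - 3087)*(-5455 + 4376) = ((26 - 1*97) - 3087)*(-5455 + 4376) = ((26 - 97) - 3087)*(-1079) = (-71 - 3087)*(-1079) = -3158*(-1079) = 3407482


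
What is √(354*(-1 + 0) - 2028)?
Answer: I*√2382 ≈ 48.806*I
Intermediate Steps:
√(354*(-1 + 0) - 2028) = √(354*(-1) - 2028) = √(-354 - 2028) = √(-2382) = I*√2382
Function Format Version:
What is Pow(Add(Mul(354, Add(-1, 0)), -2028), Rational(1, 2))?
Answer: Mul(I, Pow(2382, Rational(1, 2))) ≈ Mul(48.806, I)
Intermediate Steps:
Pow(Add(Mul(354, Add(-1, 0)), -2028), Rational(1, 2)) = Pow(Add(Mul(354, -1), -2028), Rational(1, 2)) = Pow(Add(-354, -2028), Rational(1, 2)) = Pow(-2382, Rational(1, 2)) = Mul(I, Pow(2382, Rational(1, 2)))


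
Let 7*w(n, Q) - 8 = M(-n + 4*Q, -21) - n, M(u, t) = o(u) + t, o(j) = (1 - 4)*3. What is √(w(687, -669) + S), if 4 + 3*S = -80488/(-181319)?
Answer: I*√1485684298544271/3807699 ≈ 10.123*I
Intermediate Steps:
o(j) = -9 (o(j) = -3*3 = -9)
M(u, t) = -9 + t
w(n, Q) = -22/7 - n/7 (w(n, Q) = 8/7 + ((-9 - 21) - n)/7 = 8/7 + (-30 - n)/7 = 8/7 + (-30/7 - n/7) = -22/7 - n/7)
S = -644788/543957 (S = -4/3 + (-80488/(-181319))/3 = -4/3 + (-80488*(-1/181319))/3 = -4/3 + (⅓)*(80488/181319) = -4/3 + 80488/543957 = -644788/543957 ≈ -1.1854)
√(w(687, -669) + S) = √((-22/7 - ⅐*687) - 644788/543957) = √((-22/7 - 687/7) - 644788/543957) = √(-709/7 - 644788/543957) = √(-390179029/3807699) = I*√1485684298544271/3807699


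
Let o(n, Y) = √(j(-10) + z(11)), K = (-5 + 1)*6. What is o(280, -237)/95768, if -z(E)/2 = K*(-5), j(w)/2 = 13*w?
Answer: 5*I*√5/47884 ≈ 0.00023349*I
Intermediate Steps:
K = -24 (K = -4*6 = -24)
j(w) = 26*w (j(w) = 2*(13*w) = 26*w)
z(E) = -240 (z(E) = -(-48)*(-5) = -2*120 = -240)
o(n, Y) = 10*I*√5 (o(n, Y) = √(26*(-10) - 240) = √(-260 - 240) = √(-500) = 10*I*√5)
o(280, -237)/95768 = (10*I*√5)/95768 = (10*I*√5)*(1/95768) = 5*I*√5/47884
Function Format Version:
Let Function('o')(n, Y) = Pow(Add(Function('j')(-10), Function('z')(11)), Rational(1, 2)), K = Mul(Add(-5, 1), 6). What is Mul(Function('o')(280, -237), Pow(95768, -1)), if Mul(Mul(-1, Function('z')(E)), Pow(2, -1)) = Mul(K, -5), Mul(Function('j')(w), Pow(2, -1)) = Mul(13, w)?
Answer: Mul(Rational(5, 47884), I, Pow(5, Rational(1, 2))) ≈ Mul(0.00023349, I)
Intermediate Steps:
K = -24 (K = Mul(-4, 6) = -24)
Function('j')(w) = Mul(26, w) (Function('j')(w) = Mul(2, Mul(13, w)) = Mul(26, w))
Function('z')(E) = -240 (Function('z')(E) = Mul(-2, Mul(-24, -5)) = Mul(-2, 120) = -240)
Function('o')(n, Y) = Mul(10, I, Pow(5, Rational(1, 2))) (Function('o')(n, Y) = Pow(Add(Mul(26, -10), -240), Rational(1, 2)) = Pow(Add(-260, -240), Rational(1, 2)) = Pow(-500, Rational(1, 2)) = Mul(10, I, Pow(5, Rational(1, 2))))
Mul(Function('o')(280, -237), Pow(95768, -1)) = Mul(Mul(10, I, Pow(5, Rational(1, 2))), Pow(95768, -1)) = Mul(Mul(10, I, Pow(5, Rational(1, 2))), Rational(1, 95768)) = Mul(Rational(5, 47884), I, Pow(5, Rational(1, 2)))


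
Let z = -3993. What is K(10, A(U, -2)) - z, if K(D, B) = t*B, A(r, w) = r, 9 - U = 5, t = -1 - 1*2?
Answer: 3981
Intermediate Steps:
t = -3 (t = -1 - 2 = -3)
U = 4 (U = 9 - 1*5 = 9 - 5 = 4)
K(D, B) = -3*B
K(10, A(U, -2)) - z = -3*4 - 1*(-3993) = -12 + 3993 = 3981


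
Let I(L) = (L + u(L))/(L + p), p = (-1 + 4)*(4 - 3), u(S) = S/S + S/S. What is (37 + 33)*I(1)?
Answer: 105/2 ≈ 52.500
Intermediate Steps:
u(S) = 2 (u(S) = 1 + 1 = 2)
p = 3 (p = 3*1 = 3)
I(L) = (2 + L)/(3 + L) (I(L) = (L + 2)/(L + 3) = (2 + L)/(3 + L))
(37 + 33)*I(1) = (37 + 33)*((2 + 1)/(3 + 1)) = 70*(3/4) = 105/2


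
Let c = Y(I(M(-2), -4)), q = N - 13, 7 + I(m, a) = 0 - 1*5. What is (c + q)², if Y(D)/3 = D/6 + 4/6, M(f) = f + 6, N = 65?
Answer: 2304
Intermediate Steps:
M(f) = 6 + f
I(m, a) = -12 (I(m, a) = -7 + (0 - 1*5) = -7 + (0 - 5) = -7 - 5 = -12)
Y(D) = 2 + D/2 (Y(D) = 3*(D/6 + 4/6) = 3*(D*(⅙) + 4*(⅙)) = 3*(D/6 + ⅔) = 3*(⅔ + D/6) = 2 + D/2)
q = 52 (q = 65 - 13 = 52)
c = -4 (c = 2 + (½)*(-12) = 2 - 6 = -4)
(c + q)² = (-4 + 52)² = 48² = 2304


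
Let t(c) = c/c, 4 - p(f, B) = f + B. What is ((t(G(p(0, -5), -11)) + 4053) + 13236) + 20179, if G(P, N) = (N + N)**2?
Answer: 37469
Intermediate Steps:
p(f, B) = 4 - B - f (p(f, B) = 4 - (f + B) = 4 - (B + f) = 4 + (-B - f) = 4 - B - f)
G(P, N) = 4*N**2 (G(P, N) = (2*N)**2 = 4*N**2)
t(c) = 1
((t(G(p(0, -5), -11)) + 4053) + 13236) + 20179 = ((1 + 4053) + 13236) + 20179 = (4054 + 13236) + 20179 = 17290 + 20179 = 37469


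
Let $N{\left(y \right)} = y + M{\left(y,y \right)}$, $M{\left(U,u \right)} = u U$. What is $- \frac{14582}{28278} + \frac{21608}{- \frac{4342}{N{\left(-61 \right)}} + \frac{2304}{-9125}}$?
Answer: $- \frac{1020380466928649}{67942688121} \approx -15018.0$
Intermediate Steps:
$M{\left(U,u \right)} = U u$
$N{\left(y \right)} = y + y^{2}$ ($N{\left(y \right)} = y + y y = y + y^{2}$)
$- \frac{14582}{28278} + \frac{21608}{- \frac{4342}{N{\left(-61 \right)}} + \frac{2304}{-9125}} = - \frac{14582}{28278} + \frac{21608}{- \frac{4342}{\left(-61\right) \left(1 - 61\right)} + \frac{2304}{-9125}} = \left(-14582\right) \frac{1}{28278} + \frac{21608}{- \frac{4342}{\left(-61\right) \left(-60\right)} + 2304 \left(- \frac{1}{9125}\right)} = - \frac{7291}{14139} + \frac{21608}{- \frac{4342}{3660} - \frac{2304}{9125}} = - \frac{7291}{14139} + \frac{21608}{\left(-4342\right) \frac{1}{3660} - \frac{2304}{9125}} = - \frac{7291}{14139} + \frac{21608}{- \frac{2171}{1830} - \frac{2304}{9125}} = - \frac{7291}{14139} + \frac{21608}{- \frac{4805339}{3339750}} = - \frac{7291}{14139} + 21608 \left(- \frac{3339750}{4805339}\right) = - \frac{7291}{14139} - \frac{72165318000}{4805339} = - \frac{1020380466928649}{67942688121}$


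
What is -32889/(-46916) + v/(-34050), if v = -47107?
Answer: 1664971231/798744900 ≈ 2.0845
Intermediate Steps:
-32889/(-46916) + v/(-34050) = -32889/(-46916) - 47107/(-34050) = -32889*(-1/46916) - 47107*(-1/34050) = 32889/46916 + 47107/34050 = 1664971231/798744900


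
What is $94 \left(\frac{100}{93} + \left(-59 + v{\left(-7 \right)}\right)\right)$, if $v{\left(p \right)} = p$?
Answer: $- \frac{567572}{93} \approx -6102.9$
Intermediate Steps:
$94 \left(\frac{100}{93} + \left(-59 + v{\left(-7 \right)}\right)\right) = 94 \left(\frac{100}{93} - 66\right) = 94 \left(- \frac{6038}{93}\right) = - \frac{567572}{93}$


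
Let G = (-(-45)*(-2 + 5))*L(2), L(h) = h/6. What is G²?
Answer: 2025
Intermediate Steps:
L(h) = h/6 (L(h) = h*(⅙) = h/6)
G = 45 (G = (-(-45)*(-2 + 5))*((⅙)*2) = -(-45)*3*(⅓) = -9*(-15)*(⅓) = 135*(⅓) = 45)
G² = 45² = 2025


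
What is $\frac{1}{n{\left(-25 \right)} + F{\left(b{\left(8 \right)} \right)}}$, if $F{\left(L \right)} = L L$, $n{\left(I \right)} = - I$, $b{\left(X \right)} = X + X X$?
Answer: $\frac{1}{5209} \approx 0.00019198$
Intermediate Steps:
$b{\left(X \right)} = X + X^{2}$
$F{\left(L \right)} = L^{2}$
$\frac{1}{n{\left(-25 \right)} + F{\left(b{\left(8 \right)} \right)}} = \frac{1}{\left(-1\right) \left(-25\right) + \left(8 \left(1 + 8\right)\right)^{2}} = \frac{1}{25 + \left(8 \cdot 9\right)^{2}} = \frac{1}{25 + 72^{2}} = \frac{1}{25 + 5184} = \frac{1}{5209}$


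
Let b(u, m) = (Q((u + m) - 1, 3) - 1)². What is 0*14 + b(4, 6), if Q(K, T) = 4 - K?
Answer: 36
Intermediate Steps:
b(u, m) = (4 - m - u)² (b(u, m) = ((4 - ((u + m) - 1)) - 1)² = ((4 - ((m + u) - 1)) - 1)² = ((4 - (-1 + m + u)) - 1)² = ((4 + (1 - m - u)) - 1)² = ((5 - m - u) - 1)² = (4 - m - u)²)
0*14 + b(4, 6) = 0*14 + (-4 + 6 + 4)² = 0 + 6² = 0 + 36 = 36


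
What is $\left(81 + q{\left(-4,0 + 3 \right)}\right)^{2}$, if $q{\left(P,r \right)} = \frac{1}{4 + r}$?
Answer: $\frac{322624}{49} \approx 6584.2$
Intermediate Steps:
$\left(81 + q{\left(-4,0 + 3 \right)}\right)^{2} = \left(81 + \frac{1}{4 + \left(0 + 3\right)}\right)^{2} = \left(81 + \frac{1}{4 + 3}\right)^{2} = \left(81 + \frac{1}{7}\right)^{2} = \left(\frac{568}{7}\right)^{2} = \frac{322624}{49}$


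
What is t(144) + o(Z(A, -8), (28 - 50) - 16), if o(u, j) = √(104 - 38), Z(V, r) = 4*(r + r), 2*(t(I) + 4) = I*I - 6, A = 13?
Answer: 10361 + √66 ≈ 10369.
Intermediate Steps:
t(I) = -7 + I²/2 (t(I) = -4 + (I*I - 6)/2 = -4 + (I² - 6)/2 = -4 + (-6 + I²)/2 = -4 + (-3 + I²/2) = -7 + I²/2)
Z(V, r) = 8*r (Z(V, r) = 4*(2*r) = 8*r)
o(u, j) = √66
t(144) + o(Z(A, -8), (28 - 50) - 16) = (-7 + (½)*144²) + √66 = (-7 + (½)*20736) + √66 = (-7 + 10368) + √66 = 10361 + √66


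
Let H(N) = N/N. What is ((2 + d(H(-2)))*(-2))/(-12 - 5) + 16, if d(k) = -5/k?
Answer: 266/17 ≈ 15.647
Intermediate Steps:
H(N) = 1
((2 + d(H(-2)))*(-2))/(-12 - 5) + 16 = ((2 - 5/1)*(-2))/(-12 - 5) + 16 = ((2 - 5*1)*(-2))/(-17) + 16 = ((2 - 5)*(-2))*(-1/17) + 16 = -3*(-2)*(-1/17) + 16 = 6*(-1/17) + 16 = -6/17 + 16 = 266/17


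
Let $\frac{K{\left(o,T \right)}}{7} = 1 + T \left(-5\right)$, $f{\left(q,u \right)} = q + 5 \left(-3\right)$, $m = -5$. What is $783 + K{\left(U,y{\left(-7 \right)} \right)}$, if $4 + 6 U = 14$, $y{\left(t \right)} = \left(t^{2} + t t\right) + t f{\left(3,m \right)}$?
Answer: $-5580$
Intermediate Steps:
$f{\left(q,u \right)} = -15 + q$ ($f{\left(q,u \right)} = q - 15 = -15 + q$)
$y{\left(t \right)} = - 12 t + 2 t^{2}$ ($y{\left(t \right)} = \left(t^{2} + t t\right) + t \left(-15 + 3\right) = \left(t^{2} + t^{2}\right) + t \left(-12\right) = 2 t^{2} - 12 t = - 12 t + 2 t^{2}$)
$U = \frac{5}{3}$ ($U = - \frac{2}{3} + \frac{1}{6} \cdot 14 = - \frac{2}{3} + \frac{7}{3} = \frac{5}{3} \approx 1.6667$)
$K{\left(o,T \right)} = 7 - 35 T$ ($K{\left(o,T \right)} = 7 \left(1 + T \left(-5\right)\right) = 7 \left(1 - 5 T\right) = 7 - 35 T$)
$783 + K{\left(U,y{\left(-7 \right)} \right)} = 783 + \left(7 - 35 \cdot 2 \left(-7\right) \left(-6 - 7\right)\right) = 783 + \left(7 - 35 \cdot 2 \left(-7\right) \left(-13\right)\right) = 783 + \left(7 - 6370\right) = 783 - 6363 = -5580$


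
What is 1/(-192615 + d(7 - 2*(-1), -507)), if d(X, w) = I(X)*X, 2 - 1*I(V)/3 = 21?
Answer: -1/193128 ≈ -5.1779e-6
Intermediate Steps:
I(V) = -57 (I(V) = 6 - 3*21 = 6 - 63 = -57)
d(X, w) = -57*X
1/(-192615 + d(7 - 2*(-1), -507)) = 1/(-192615 - 57*(7 - 2*(-1))) = 1/(-192615 - 57*(7 + 2)) = 1/(-192615 - 57*9) = 1/(-192615 - 513) = 1/(-193128) = -1/193128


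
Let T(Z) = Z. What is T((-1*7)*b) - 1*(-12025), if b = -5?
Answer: 12060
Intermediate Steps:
T((-1*7)*b) - 1*(-12025) = -1*7*(-5) - 1*(-12025) = -7*(-5) + 12025 = 35 + 12025 = 12060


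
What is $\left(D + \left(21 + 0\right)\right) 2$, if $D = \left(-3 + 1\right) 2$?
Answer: $34$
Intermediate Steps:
$D = -4$ ($D = \left(-2\right) 2 = -4$)
$\left(D + \left(21 + 0\right)\right) 2 = \left(-4 + \left(21 + 0\right)\right) 2 = \left(-4 + 21\right) 2 = 17 \cdot 2 = 34$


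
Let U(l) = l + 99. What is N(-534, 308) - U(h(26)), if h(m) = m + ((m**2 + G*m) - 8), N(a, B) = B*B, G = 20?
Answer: 93551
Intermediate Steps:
N(a, B) = B**2
h(m) = -8 + m**2 + 21*m (h(m) = m + ((m**2 + 20*m) - 8) = m + (-8 + m**2 + 20*m) = -8 + m**2 + 21*m)
U(l) = 99 + l
N(-534, 308) - U(h(26)) = 308**2 - (99 + (-8 + 26**2 + 21*26)) = 94864 - (99 + (-8 + 676 + 546)) = 94864 - (99 + 1214) = 94864 - 1*1313 = 94864 - 1313 = 93551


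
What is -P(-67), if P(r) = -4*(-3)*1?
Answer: -12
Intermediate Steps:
P(r) = 12 (P(r) = 12*1 = 12)
-P(-67) = -1*12 = -12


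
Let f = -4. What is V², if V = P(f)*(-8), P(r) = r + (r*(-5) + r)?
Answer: 9216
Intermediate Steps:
P(r) = -3*r (P(r) = r + (-5*r + r) = r - 4*r = -3*r)
V = -96 (V = -3*(-4)*(-8) = 12*(-8) = -96)
V² = (-96)² = 9216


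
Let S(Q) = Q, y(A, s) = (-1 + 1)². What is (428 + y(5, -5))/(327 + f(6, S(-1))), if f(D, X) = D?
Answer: 428/333 ≈ 1.2853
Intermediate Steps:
y(A, s) = 0 (y(A, s) = 0² = 0)
(428 + y(5, -5))/(327 + f(6, S(-1))) = (428 + 0)/(327 + 6) = 428/333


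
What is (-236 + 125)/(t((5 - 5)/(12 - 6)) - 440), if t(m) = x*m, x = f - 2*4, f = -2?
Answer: 111/440 ≈ 0.25227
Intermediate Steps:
x = -10 (x = -2 - 2*4 = -2 - 8 = -10)
t(m) = -10*m
(-236 + 125)/(t((5 - 5)/(12 - 6)) - 440) = (-236 + 125)/(-10*(5 - 5)/(12 - 6) - 440) = -111/(-0/6 - 440) = -111/(-10*0 - 440) = -111/(0 - 440) = -111/(-440) = -111*(-1/440) = 111/440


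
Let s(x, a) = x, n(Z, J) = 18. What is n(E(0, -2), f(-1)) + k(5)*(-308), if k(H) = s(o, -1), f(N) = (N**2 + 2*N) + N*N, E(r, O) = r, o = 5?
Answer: -1522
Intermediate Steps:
f(N) = 2*N + 2*N**2 (f(N) = (N**2 + 2*N) + N**2 = 2*N + 2*N**2)
k(H) = 5
n(E(0, -2), f(-1)) + k(5)*(-308) = 18 + 5*(-308) = 18 - 1540 = -1522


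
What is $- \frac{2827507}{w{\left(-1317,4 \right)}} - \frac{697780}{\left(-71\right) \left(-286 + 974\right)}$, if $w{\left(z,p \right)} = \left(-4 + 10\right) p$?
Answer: $- \frac{8631332201}{73272} \approx -1.178 \cdot 10^{5}$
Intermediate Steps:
$w{\left(z,p \right)} = 6 p$
$- \frac{2827507}{w{\left(-1317,4 \right)}} - \frac{697780}{\left(-71\right) \left(-286 + 974\right)} = - \frac{2827507}{6 \cdot 4} - \frac{697780}{\left(-71\right) \left(-286 + 974\right)} = - \frac{2827507}{24} - \frac{697780}{\left(-71\right) 688} = \left(-2827507\right) \frac{1}{24} - \frac{697780}{-48848} = - \frac{2827507}{24} - - \frac{174445}{12212} = - \frac{2827507}{24} + \frac{174445}{12212} = - \frac{8631332201}{73272}$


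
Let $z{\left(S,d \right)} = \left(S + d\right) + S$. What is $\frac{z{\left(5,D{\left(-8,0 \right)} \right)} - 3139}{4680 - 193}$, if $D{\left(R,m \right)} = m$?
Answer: $- \frac{447}{641} \approx -0.69735$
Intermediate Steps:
$z{\left(S,d \right)} = d + 2 S$
$\frac{z{\left(5,D{\left(-8,0 \right)} \right)} - 3139}{4680 - 193} = \frac{\left(0 + 2 \cdot 5\right) - 3139}{4680 - 193} = \frac{\left(0 + 10\right) - 3139}{4487} = \left(10 - 3139\right) \frac{1}{4487} = \left(-3129\right) \frac{1}{4487} = - \frac{447}{641}$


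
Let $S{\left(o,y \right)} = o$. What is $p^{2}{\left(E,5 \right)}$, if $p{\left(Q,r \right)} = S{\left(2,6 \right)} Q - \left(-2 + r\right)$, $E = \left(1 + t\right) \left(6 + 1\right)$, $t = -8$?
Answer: $10201$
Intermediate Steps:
$E = -49$ ($E = \left(1 - 8\right) \left(6 + 1\right) = \left(-7\right) 7 = -49$)
$p{\left(Q,r \right)} = 2 - r + 2 Q$ ($p{\left(Q,r \right)} = 2 Q - \left(-2 + r\right) = 2 - r + 2 Q$)
$p^{2}{\left(E,5 \right)} = \left(2 - 5 + 2 \left(-49\right)\right)^{2} = \left(2 - 5 - 98\right)^{2} = \left(-101\right)^{2} = 10201$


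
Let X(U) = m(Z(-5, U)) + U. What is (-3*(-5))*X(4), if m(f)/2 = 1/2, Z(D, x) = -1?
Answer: 75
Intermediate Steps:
m(f) = 1 (m(f) = 2/2 = 2*(½) = 1)
X(U) = 1 + U
(-3*(-5))*X(4) = (-3*(-5))*(1 + 4) = 15*5 = 75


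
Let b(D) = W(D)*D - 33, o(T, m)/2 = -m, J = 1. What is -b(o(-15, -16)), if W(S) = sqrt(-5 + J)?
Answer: 33 - 64*I ≈ 33.0 - 64.0*I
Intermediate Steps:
W(S) = 2*I (W(S) = sqrt(-5 + 1) = sqrt(-4) = 2*I)
o(T, m) = -2*m (o(T, m) = 2*(-m) = -2*m)
b(D) = -33 + 2*I*D (b(D) = (2*I)*D - 33 = 2*I*D - 33 = -33 + 2*I*D)
-b(o(-15, -16)) = -(-33 + 2*I*(-2*(-16))) = -(-33 + 2*I*32) = -(-33 + 64*I) = 33 - 64*I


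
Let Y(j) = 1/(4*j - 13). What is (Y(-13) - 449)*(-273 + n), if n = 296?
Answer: -671278/65 ≈ -10327.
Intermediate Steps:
Y(j) = 1/(-13 + 4*j)
(Y(-13) - 449)*(-273 + n) = (1/(-13 + 4*(-13)) - 449)*(-273 + 296) = (1/(-13 - 52) - 449)*23 = (1/(-65) - 449)*23 = (-1/65 - 449)*23 = -29186/65*23 = -671278/65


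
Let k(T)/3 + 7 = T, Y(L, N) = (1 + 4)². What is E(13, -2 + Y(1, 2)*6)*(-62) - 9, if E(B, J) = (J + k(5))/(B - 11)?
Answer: -4411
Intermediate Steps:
Y(L, N) = 25 (Y(L, N) = 5² = 25)
k(T) = -21 + 3*T
E(B, J) = (-6 + J)/(-11 + B) (E(B, J) = (J + (-21 + 3*5))/(B - 11) = (J + (-21 + 15))/(-11 + B) = (J - 6)/(-11 + B) = (-6 + J)/(-11 + B))
E(13, -2 + Y(1, 2)*6)*(-62) - 9 = ((-6 + (-2 + 25*6))/(-11 + 13))*(-62) - 9 = ((-6 + (-2 + 150))/2)*(-62) - 9 = ((-6 + 148)/2)*(-62) - 9 = ((½)*142)*(-62) - 9 = 71*(-62) - 9 = -4402 - 9 = -4411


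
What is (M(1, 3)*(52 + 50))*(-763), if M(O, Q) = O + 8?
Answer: -700434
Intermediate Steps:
M(O, Q) = 8 + O
(M(1, 3)*(52 + 50))*(-763) = ((8 + 1)*(52 + 50))*(-763) = (9*102)*(-763) = 918*(-763) = -700434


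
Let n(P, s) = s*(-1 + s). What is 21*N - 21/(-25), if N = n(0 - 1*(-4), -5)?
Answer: 15771/25 ≈ 630.84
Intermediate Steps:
N = 30 (N = -5*(-1 - 5) = -5*(-6) = 30)
21*N - 21/(-25) = 21*30 - 21/(-25) = 630 - 21*(-1/25) = 630 + 21/25 = 15771/25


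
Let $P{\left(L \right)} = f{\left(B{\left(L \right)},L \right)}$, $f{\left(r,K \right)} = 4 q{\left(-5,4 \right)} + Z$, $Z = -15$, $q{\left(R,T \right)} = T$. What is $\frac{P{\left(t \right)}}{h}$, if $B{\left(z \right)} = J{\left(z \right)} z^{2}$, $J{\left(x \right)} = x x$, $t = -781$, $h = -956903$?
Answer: $- \frac{1}{956903} \approx -1.045 \cdot 10^{-6}$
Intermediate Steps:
$J{\left(x \right)} = x^{2}$
$B{\left(z \right)} = z^{4}$ ($B{\left(z \right)} = z^{2} z^{2} = z^{4}$)
$f{\left(r,K \right)} = 1$ ($f{\left(r,K \right)} = 4 \cdot 4 - 15 = 16 - 15 = 1$)
$P{\left(L \right)} = 1$
$\frac{P{\left(t \right)}}{h} = 1 \frac{1}{-956903} = 1 \left(- \frac{1}{956903}\right) = - \frac{1}{956903}$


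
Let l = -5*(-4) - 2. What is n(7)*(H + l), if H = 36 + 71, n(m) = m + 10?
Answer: 2125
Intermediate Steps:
l = 18 (l = 20 - 2 = 18)
n(m) = 10 + m
H = 107
n(7)*(H + l) = (10 + 7)*(107 + 18) = 17*125 = 2125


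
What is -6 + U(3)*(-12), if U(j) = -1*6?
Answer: 66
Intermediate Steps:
U(j) = -6
-6 + U(3)*(-12) = -6 - 6*(-12) = -6 + 72 = 66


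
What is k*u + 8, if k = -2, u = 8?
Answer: -8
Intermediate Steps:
k*u + 8 = -2*8 + 8 = -16 + 8 = -8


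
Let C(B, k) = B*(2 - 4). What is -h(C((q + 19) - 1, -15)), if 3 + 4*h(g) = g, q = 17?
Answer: 73/4 ≈ 18.250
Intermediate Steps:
C(B, k) = -2*B (C(B, k) = B*(-2) = -2*B)
h(g) = -¾ + g/4
-h(C((q + 19) - 1, -15)) = -(-¾ + (-2*((17 + 19) - 1))/4) = -(-¾ + (-2*(36 - 1))/4) = -(-¾ + (-2*35)/4) = -(-¾ + (¼)*(-70)) = -(-¾ - 35/2) = -1*(-73/4) = 73/4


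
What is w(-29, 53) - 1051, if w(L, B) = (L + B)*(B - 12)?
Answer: -67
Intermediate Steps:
w(L, B) = (-12 + B)*(B + L) (w(L, B) = (B + L)*(-12 + B) = (-12 + B)*(B + L))
w(-29, 53) - 1051 = (53² - 12*53 - 12*(-29) + 53*(-29)) - 1051 = (2809 - 636 + 348 - 1537) - 1051 = 984 - 1051 = -67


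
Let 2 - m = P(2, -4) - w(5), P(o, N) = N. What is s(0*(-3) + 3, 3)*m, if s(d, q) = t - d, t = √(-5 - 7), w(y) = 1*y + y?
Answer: -48 + 32*I*√3 ≈ -48.0 + 55.426*I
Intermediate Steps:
w(y) = 2*y (w(y) = y + y = 2*y)
t = 2*I*√3 (t = √(-12) = 2*I*√3 ≈ 3.4641*I)
s(d, q) = -d + 2*I*√3 (s(d, q) = 2*I*√3 - d = -d + 2*I*√3)
m = 16 (m = 2 - (-4 - 2*5) = 2 - (-4 - 1*10) = 2 - (-4 - 10) = 2 - 1*(-14) = 2 + 14 = 16)
s(0*(-3) + 3, 3)*m = (-(0*(-3) + 3) + 2*I*√3)*16 = (-(0 + 3) + 2*I*√3)*16 = (-1*3 + 2*I*√3)*16 = (-3 + 2*I*√3)*16 = -48 + 32*I*√3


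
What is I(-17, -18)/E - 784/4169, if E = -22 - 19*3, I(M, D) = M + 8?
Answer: -24415/329351 ≈ -0.074131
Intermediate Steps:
I(M, D) = 8 + M
E = -79 (E = -22 - 57 = -79)
I(-17, -18)/E - 784/4169 = (8 - 17)/(-79) - 784/4169 = -9*(-1/79) - 784*1/4169 = 9/79 - 784/4169 = -24415/329351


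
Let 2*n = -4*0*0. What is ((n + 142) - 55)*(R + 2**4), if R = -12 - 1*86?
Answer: -7134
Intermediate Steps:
n = 0 (n = (-4*0*0)/2 = (0*0)/2 = (1/2)*0 = 0)
R = -98 (R = -12 - 86 = -98)
((n + 142) - 55)*(R + 2**4) = ((0 + 142) - 55)*(-98 + 2**4) = (142 - 55)*(-98 + 16) = 87*(-82) = -7134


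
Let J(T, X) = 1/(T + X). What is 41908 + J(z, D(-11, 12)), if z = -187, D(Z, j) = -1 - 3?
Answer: 8004427/191 ≈ 41908.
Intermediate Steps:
D(Z, j) = -4
41908 + J(z, D(-11, 12)) = 41908 + 1/(-187 - 4) = 41908 + 1/(-191) = 41908 - 1/191 = 8004427/191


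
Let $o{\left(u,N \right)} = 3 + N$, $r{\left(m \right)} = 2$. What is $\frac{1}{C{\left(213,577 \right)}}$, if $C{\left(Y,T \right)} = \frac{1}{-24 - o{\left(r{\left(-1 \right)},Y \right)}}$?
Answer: $-240$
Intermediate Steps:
$C{\left(Y,T \right)} = \frac{1}{-27 - Y}$ ($C{\left(Y,T \right)} = \frac{1}{-24 - \left(3 + Y\right)} = \frac{1}{-27 - Y}$)
$\frac{1}{C{\left(213,577 \right)}} = \frac{1}{\left(-1\right) \frac{1}{27 + 213}} = \frac{1}{\left(-1\right) \frac{1}{240}} = \frac{1}{- \frac{1}{240}} = -240$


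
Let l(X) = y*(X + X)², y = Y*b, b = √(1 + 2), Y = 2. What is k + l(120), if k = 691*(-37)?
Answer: -25567 + 115200*√3 ≈ 1.7397e+5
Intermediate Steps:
b = √3 ≈ 1.7320
y = 2*√3 ≈ 3.4641
k = -25567
l(X) = 8*√3*X² (l(X) = (2*√3)*(X + X)² = (2*√3)*(2*X)² = (2*√3)*(4*X²) = 8*√3*X²)
k + l(120) = -25567 + 8*√3*120² = -25567 + 8*√3*14400 = -25567 + 115200*√3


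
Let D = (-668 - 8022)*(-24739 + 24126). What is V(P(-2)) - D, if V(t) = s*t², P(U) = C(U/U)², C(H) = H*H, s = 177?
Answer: -5326793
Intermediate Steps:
C(H) = H²
D = 5326970 (D = -8690*(-613) = 5326970)
P(U) = 1 (P(U) = ((U/U)²)² = (1²)² = 1² = 1)
V(t) = 177*t²
V(P(-2)) - D = 177*1² - 1*5326970 = 177*1 - 5326970 = 177 - 5326970 = -5326793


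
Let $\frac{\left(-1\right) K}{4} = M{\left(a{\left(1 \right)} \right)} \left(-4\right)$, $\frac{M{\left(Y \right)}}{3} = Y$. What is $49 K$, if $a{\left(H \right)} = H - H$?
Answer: $0$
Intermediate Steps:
$a{\left(H \right)} = 0$
$M{\left(Y \right)} = 3 Y$
$K = 0$ ($K = - 4 \cdot 3 \cdot 0 \left(-4\right) = - 4 \cdot 0 \left(-4\right) = \left(-4\right) 0 = 0$)
$49 K = 49 \cdot 0 = 0$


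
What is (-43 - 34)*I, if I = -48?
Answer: 3696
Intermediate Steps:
(-43 - 34)*I = (-43 - 34)*(-48) = -77*(-48) = 3696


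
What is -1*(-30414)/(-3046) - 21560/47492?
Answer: -188761681/18082579 ≈ -10.439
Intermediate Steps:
-1*(-30414)/(-3046) - 21560/47492 = 30414*(-1/3046) - 21560*1/47492 = -15207/1523 - 5390/11873 = -188761681/18082579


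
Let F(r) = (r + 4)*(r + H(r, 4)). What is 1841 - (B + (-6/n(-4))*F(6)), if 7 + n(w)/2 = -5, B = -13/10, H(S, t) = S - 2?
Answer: 18173/10 ≈ 1817.3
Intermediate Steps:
H(S, t) = -2 + S
F(r) = (-2 + 2*r)*(4 + r) (F(r) = (r + 4)*(r + (-2 + r)) = (4 + r)*(-2 + 2*r) = (-2 + 2*r)*(4 + r))
B = -13/10 (B = -13*1/10 = -13/10 ≈ -1.3000)
n(w) = -24 (n(w) = -14 + 2*(-5) = -14 - 10 = -24)
1841 - (B + (-6/n(-4))*F(6)) = 1841 - (-13/10 + (-6/(-24))*(-8 + 2*6**2 + 6*6)) = 1841 - (-13/10 + (-6*(-1/24))*(-8 + 2*36 + 36)) = 1841 - (-13/10 + (-8 + 72 + 36)/4) = 1841 - (-13/10 + (1/4)*100) = 1841 - (-13/10 + 25) = 1841 - 1*237/10 = 1841 - 237/10 = 18173/10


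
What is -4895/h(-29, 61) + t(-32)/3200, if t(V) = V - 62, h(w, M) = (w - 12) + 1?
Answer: 195753/1600 ≈ 122.35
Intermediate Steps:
h(w, M) = -11 + w (h(w, M) = (-12 + w) + 1 = -11 + w)
t(V) = -62 + V
-4895/h(-29, 61) + t(-32)/3200 = -4895/(-11 - 29) + (-62 - 32)/3200 = -4895/(-40) - 94*1/3200 = -4895*(-1/40) - 47/1600 = 979/8 - 47/1600 = 195753/1600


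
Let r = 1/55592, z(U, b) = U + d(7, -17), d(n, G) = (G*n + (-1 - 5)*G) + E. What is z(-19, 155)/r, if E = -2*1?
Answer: -2112496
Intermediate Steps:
E = -2
d(n, G) = -2 - 6*G + G*n (d(n, G) = (G*n + (-1 - 5)*G) - 2 = (G*n - 6*G) - 2 = (-6*G + G*n) - 2 = -2 - 6*G + G*n)
z(U, b) = -19 + U (z(U, b) = U + (-2 - 6*(-17) - 17*7) = U + (-2 + 102 - 119) = U - 19 = -19 + U)
r = 1/55592 ≈ 1.7988e-5
z(-19, 155)/r = (-19 - 19)/(1/55592) = -38*55592 = -2112496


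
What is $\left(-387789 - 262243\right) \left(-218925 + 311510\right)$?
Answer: $-60183212720$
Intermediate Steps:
$\left(-387789 - 262243\right) \left(-218925 + 311510\right) = \left(-650032\right) 92585 = -60183212720$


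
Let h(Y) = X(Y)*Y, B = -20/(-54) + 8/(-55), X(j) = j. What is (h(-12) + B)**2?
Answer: 45870502276/2205225 ≈ 20801.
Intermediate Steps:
B = 334/1485 (B = -20*(-1/54) + 8*(-1/55) = 10/27 - 8/55 = 334/1485 ≈ 0.22492)
h(Y) = Y**2 (h(Y) = Y*Y = Y**2)
(h(-12) + B)**2 = ((-12)**2 + 334/1485)**2 = (144 + 334/1485)**2 = (214174/1485)**2 = 45870502276/2205225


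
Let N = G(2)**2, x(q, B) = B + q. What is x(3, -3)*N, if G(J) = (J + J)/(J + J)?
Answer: 0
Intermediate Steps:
G(J) = 1 (G(J) = (2*J)/((2*J)) = (2*J)*(1/(2*J)) = 1)
N = 1 (N = 1**2 = 1)
x(3, -3)*N = (-3 + 3)*1 = 0*1 = 0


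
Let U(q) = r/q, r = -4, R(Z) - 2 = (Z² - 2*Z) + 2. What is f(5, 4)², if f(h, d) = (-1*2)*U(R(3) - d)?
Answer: 64/9 ≈ 7.1111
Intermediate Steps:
R(Z) = 4 + Z² - 2*Z (R(Z) = 2 + ((Z² - 2*Z) + 2) = 2 + (2 + Z² - 2*Z) = 4 + Z² - 2*Z)
U(q) = -4/q
f(h, d) = 8/(7 - d) (f(h, d) = (-1*2)*(-4/((4 + 3² - 2*3) - d)) = -(-8)/((4 + 9 - 6) - d) = -(-8)/(7 - d) = 8/(7 - d))
f(5, 4)² = (-8/(-7 + 4))² = (-8/(-3))² = (-8*(-⅓))² = (8/3)² = 64/9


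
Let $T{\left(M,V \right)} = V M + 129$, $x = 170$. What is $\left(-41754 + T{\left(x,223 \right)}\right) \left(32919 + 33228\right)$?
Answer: $-245736105$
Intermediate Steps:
$T{\left(M,V \right)} = 129 + M V$ ($T{\left(M,V \right)} = M V + 129 = 129 + M V$)
$\left(-41754 + T{\left(x,223 \right)}\right) \left(32919 + 33228\right) = \left(-41754 + \left(129 + 170 \cdot 223\right)\right) \left(32919 + 33228\right) = \left(-41754 + \left(129 + 37910\right)\right) 66147 = \left(-41754 + 38039\right) 66147 = \left(-3715\right) 66147 = -245736105$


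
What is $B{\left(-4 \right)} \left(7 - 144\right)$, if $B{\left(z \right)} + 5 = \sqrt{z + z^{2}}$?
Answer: $685 - 274 \sqrt{3} \approx 210.42$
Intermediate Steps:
$B{\left(z \right)} = -5 + \sqrt{z + z^{2}}$
$B{\left(-4 \right)} \left(7 - 144\right) = \left(-5 + \sqrt{- 4 \left(1 - 4\right)}\right) \left(7 - 144\right) = \left(-5 + \sqrt{\left(-4\right) \left(-3\right)}\right) \left(-137\right) = \left(-5 + \sqrt{12}\right) \left(-137\right) = \left(-5 + 2 \sqrt{3}\right) \left(-137\right) = 685 - 274 \sqrt{3}$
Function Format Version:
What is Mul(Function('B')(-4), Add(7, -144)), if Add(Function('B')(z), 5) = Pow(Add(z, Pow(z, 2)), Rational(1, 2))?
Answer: Add(685, Mul(-274, Pow(3, Rational(1, 2)))) ≈ 210.42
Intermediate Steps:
Function('B')(z) = Add(-5, Pow(Add(z, Pow(z, 2)), Rational(1, 2)))
Mul(Function('B')(-4), Add(7, -144)) = Mul(Add(-5, Pow(Mul(-4, Add(1, -4)), Rational(1, 2))), Add(7, -144)) = Mul(Add(-5, Pow(Mul(-4, -3), Rational(1, 2))), -137) = Mul(Add(-5, Pow(12, Rational(1, 2))), -137) = Mul(Add(-5, Mul(2, Pow(3, Rational(1, 2)))), -137) = Add(685, Mul(-274, Pow(3, Rational(1, 2))))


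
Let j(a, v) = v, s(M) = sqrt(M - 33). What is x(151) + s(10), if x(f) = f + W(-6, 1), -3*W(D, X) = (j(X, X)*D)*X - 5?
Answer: 464/3 + I*sqrt(23) ≈ 154.67 + 4.7958*I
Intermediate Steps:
s(M) = sqrt(-33 + M)
W(D, X) = 5/3 - D*X**2/3 (W(D, X) = -((X*D)*X - 5)/3 = -((D*X)*X - 5)/3 = -(D*X**2 - 5)/3 = -(-5 + D*X**2)/3 = 5/3 - D*X**2/3)
x(f) = 11/3 + f (x(f) = f + (5/3 - 1/3*(-6)*1**2) = f + (5/3 - 1/3*(-6)*1) = f + (5/3 + 2) = f + 11/3 = 11/3 + f)
x(151) + s(10) = (11/3 + 151) + sqrt(-33 + 10) = 464/3 + sqrt(-23) = 464/3 + I*sqrt(23)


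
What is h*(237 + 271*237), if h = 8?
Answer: 515712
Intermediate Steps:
h*(237 + 271*237) = 8*(237 + 271*237) = 8*(237 + 64227) = 8*64464 = 515712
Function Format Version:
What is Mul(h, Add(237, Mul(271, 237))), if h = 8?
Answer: 515712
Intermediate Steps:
Mul(h, Add(237, Mul(271, 237))) = Mul(8, Add(237, Mul(271, 237))) = Mul(8, Add(237, 64227)) = Mul(8, 64464) = 515712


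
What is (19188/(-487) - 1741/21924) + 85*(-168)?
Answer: -152888914219/10676988 ≈ -14319.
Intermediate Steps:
(19188/(-487) - 1741/21924) + 85*(-168) = (19188*(-1/487) - 1741*1/21924) - 14280 = (-19188/487 - 1741/21924) - 14280 = -421525579/10676988 - 14280 = -152888914219/10676988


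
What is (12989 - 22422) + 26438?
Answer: 17005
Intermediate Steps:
(12989 - 22422) + 26438 = -9433 + 26438 = 17005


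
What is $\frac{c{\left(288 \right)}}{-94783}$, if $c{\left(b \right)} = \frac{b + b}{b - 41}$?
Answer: $- \frac{576}{23411401} \approx -2.4603 \cdot 10^{-5}$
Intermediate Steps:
$c{\left(b \right)} = \frac{2 b}{-41 + b}$
$\frac{c{\left(288 \right)}}{-94783} = \frac{2 \cdot 288 \frac{1}{-41 + 288}}{-94783} = 2 \cdot 288 \cdot \frac{1}{247} \left(- \frac{1}{94783}\right) = \frac{576}{247} \left(- \frac{1}{94783}\right) = - \frac{576}{23411401}$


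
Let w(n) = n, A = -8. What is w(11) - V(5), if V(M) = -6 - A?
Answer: 9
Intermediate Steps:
V(M) = 2 (V(M) = -6 - 1*(-8) = -6 + 8 = 2)
w(11) - V(5) = 11 - 1*2 = 11 - 2 = 9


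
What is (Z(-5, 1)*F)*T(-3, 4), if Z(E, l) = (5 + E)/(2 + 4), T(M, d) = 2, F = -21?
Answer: 0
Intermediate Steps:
Z(E, l) = ⅚ + E/6 (Z(E, l) = (5 + E)/6 = (5 + E)*(⅙) = ⅚ + E/6)
(Z(-5, 1)*F)*T(-3, 4) = ((⅚ + (⅙)*(-5))*(-21))*2 = ((⅚ - ⅚)*(-21))*2 = (0*(-21))*2 = 0*2 = 0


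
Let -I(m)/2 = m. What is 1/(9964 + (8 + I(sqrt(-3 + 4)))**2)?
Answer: 1/10000 ≈ 0.00010000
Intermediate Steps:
I(m) = -2*m
1/(9964 + (8 + I(sqrt(-3 + 4)))**2) = 1/(9964 + (8 - 2*sqrt(-3 + 4))**2) = 1/(9964 + (8 - 2*sqrt(1))**2) = 1/(9964 + (8 - 2*1)**2) = 1/(9964 + (8 - 2)**2) = 1/(9964 + 6**2) = 1/(9964 + 36) = 1/10000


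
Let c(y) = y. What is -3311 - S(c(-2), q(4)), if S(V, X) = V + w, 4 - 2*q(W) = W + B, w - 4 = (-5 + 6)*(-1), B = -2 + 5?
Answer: -3312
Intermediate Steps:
B = 3
w = 3 (w = 4 + (-5 + 6)*(-1) = 4 + 1*(-1) = 4 - 1 = 3)
q(W) = 1/2 - W/2 (q(W) = 2 - (W + 3)/2 = 2 - (3 + W)/2 = 2 + (-3/2 - W/2) = 1/2 - W/2)
S(V, X) = 3 + V (S(V, X) = V + 3 = 3 + V)
-3311 - S(c(-2), q(4)) = -3311 - (3 - 2) = -3311 - 1*1 = -3311 - 1 = -3312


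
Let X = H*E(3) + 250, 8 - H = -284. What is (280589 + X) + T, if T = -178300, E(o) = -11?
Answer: 99327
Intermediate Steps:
H = 292 (H = 8 - 1*(-284) = 8 + 284 = 292)
X = -2962 (X = 292*(-11) + 250 = -3212 + 250 = -2962)
(280589 + X) + T = (280589 - 2962) - 178300 = 277627 - 178300 = 99327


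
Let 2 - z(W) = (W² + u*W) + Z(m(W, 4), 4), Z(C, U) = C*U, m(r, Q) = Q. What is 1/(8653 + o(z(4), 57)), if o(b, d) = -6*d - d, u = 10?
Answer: 1/8254 ≈ 0.00012115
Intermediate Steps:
z(W) = -14 - W² - 10*W (z(W) = 2 - ((W² + 10*W) + 4*4) = 2 - ((W² + 10*W) + 16) = 2 - (16 + W² + 10*W) = 2 + (-16 - W² - 10*W) = -14 - W² - 10*W)
o(b, d) = -7*d
1/(8653 + o(z(4), 57)) = 1/(8653 - 7*57) = 1/(8653 - 399) = 1/8254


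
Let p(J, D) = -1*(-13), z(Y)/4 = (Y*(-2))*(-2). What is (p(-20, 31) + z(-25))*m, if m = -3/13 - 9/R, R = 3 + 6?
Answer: 6192/13 ≈ 476.31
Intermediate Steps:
R = 9
z(Y) = 16*Y (z(Y) = 4*((Y*(-2))*(-2)) = 4*(-2*Y*(-2)) = 4*(4*Y) = 16*Y)
p(J, D) = 13
m = -16/13 (m = -3/13 - 9/9 = -3*1/13 - 9*1/9 = -3/13 - 1 = -16/13 ≈ -1.2308)
(p(-20, 31) + z(-25))*m = (13 + 16*(-25))*(-16/13) = (13 - 400)*(-16/13) = -387*(-16/13) = 6192/13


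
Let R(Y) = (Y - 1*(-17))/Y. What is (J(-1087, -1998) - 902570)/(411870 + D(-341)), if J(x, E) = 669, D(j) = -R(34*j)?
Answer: -615096482/280894659 ≈ -2.1898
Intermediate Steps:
R(Y) = (17 + Y)/Y (R(Y) = (Y + 17)/Y = (17 + Y)/Y)
D(j) = -(17 + 34*j)/(34*j)
(J(-1087, -1998) - 902570)/(411870 + D(-341)) = (669 - 902570)/(411870 + (-½ - 1*(-341))/(-341)) = -901901/(411870 - (-½ + 341)/341) = -901901/(411870 - 1/341*681/2) = -901901/(411870 - 681/682) = -901901/280894659/682 = -901901*682/280894659 = -615096482/280894659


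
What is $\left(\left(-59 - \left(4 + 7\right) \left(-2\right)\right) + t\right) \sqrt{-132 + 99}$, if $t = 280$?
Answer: $243 i \sqrt{33} \approx 1395.9 i$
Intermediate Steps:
$\left(\left(-59 - \left(4 + 7\right) \left(-2\right)\right) + t\right) \sqrt{-132 + 99} = \left(\left(-59 - \left(4 + 7\right) \left(-2\right)\right) + 280\right) \sqrt{-132 + 99} = \left(\left(-59 - 11 \left(-2\right)\right) + 280\right) \sqrt{-33} = \left(\left(-59 - -22\right) + 280\right) i \sqrt{33} = \left(\left(-59 + 22\right) + 280\right) i \sqrt{33} = \left(-37 + 280\right) i \sqrt{33} = 243 i \sqrt{33}$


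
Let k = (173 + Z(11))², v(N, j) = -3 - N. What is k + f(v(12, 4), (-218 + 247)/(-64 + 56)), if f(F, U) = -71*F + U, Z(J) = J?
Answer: 279339/8 ≈ 34917.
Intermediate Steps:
f(F, U) = U - 71*F
k = 33856 (k = (173 + 11)² = 184² = 33856)
k + f(v(12, 4), (-218 + 247)/(-64 + 56)) = 33856 + ((-218 + 247)/(-64 + 56) - 71*(-3 - 1*12)) = 33856 + (29/(-8) - 71*(-3 - 12)) = 33856 + (29*(-⅛) - 71*(-15)) = 33856 + (-29/8 + 1065) = 33856 + 8491/8 = 279339/8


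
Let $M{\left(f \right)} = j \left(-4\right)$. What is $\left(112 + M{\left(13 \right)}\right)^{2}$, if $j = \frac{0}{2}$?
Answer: $12544$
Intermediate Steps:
$j = 0$ ($j = 0 \cdot \frac{1}{2} = 0$)
$M{\left(f \right)} = 0$ ($M{\left(f \right)} = 0 \left(-4\right) = 0$)
$\left(112 + M{\left(13 \right)}\right)^{2} = \left(112 + 0\right)^{2} = 112^{2} = 12544$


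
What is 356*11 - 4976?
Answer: -1060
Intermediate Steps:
356*11 - 4976 = 3916 - 4976 = -1060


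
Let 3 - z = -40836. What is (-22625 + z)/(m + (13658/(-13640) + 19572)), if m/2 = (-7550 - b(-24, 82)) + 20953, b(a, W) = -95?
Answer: 124219480/317586931 ≈ 0.39114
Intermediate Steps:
z = 40839 (z = 3 - 1*(-40836) = 3 + 40836 = 40839)
m = 26996 (m = 2*((-7550 - 1*(-95)) + 20953) = 2*((-7550 + 95) + 20953) = 2*(-7455 + 20953) = 2*13498 = 26996)
(-22625 + z)/(m + (13658/(-13640) + 19572)) = (-22625 + 40839)/(26996 + (13658/(-13640) + 19572)) = 18214/(26996 + (13658*(-1/13640) + 19572)) = 18214/(26996 + (-6829/6820 + 19572)) = 18214/(26996 + 133474211/6820) = 18214/(317586931/6820) = 18214*(6820/317586931) = 124219480/317586931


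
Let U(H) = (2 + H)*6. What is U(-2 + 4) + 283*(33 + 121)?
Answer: 43606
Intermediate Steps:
U(H) = 12 + 6*H
U(-2 + 4) + 283*(33 + 121) = (12 + 6*(-2 + 4)) + 283*(33 + 121) = (12 + 6*2) + 283*154 = (12 + 12) + 43582 = 24 + 43582 = 43606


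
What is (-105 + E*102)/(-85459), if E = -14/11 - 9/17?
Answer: 3177/940049 ≈ 0.0033796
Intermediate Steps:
E = -337/187 (E = -14*1/11 - 9*1/17 = -14/11 - 9/17 = -337/187 ≈ -1.8021)
(-105 + E*102)/(-85459) = (-105 - 337/187*102)/(-85459) = (-105 - 2022/11)*(-1/85459) = -3177/11*(-1/85459) = 3177/940049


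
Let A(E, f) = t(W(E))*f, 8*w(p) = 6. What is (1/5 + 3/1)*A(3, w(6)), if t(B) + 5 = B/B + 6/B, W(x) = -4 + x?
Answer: -24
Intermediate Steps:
w(p) = 3/4 (w(p) = (1/8)*6 = 3/4)
t(B) = -4 + 6/B (t(B) = -5 + (B/B + 6/B) = -5 + (1 + 6/B) = -4 + 6/B)
A(E, f) = f*(-4 + 6/(-4 + E)) (A(E, f) = (-4 + 6/(-4 + E))*f = f*(-4 + 6/(-4 + E)))
(1/5 + 3/1)*A(3, w(6)) = (1/5 + 3/1)*(2*(3/4)*(11 - 2*3)/(-4 + 3)) = (1*(1/5) + 3*1)*(2*(3/4)*(11 - 6)/(-1)) = (1/5 + 3)*(2*(3/4)*(-1)*5) = (16/5)*(-15/2) = -24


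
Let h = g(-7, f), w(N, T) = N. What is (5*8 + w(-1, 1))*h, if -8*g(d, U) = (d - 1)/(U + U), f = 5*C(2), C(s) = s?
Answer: 39/20 ≈ 1.9500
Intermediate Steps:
f = 10 (f = 5*2 = 10)
g(d, U) = -(-1 + d)/(16*U) (g(d, U) = -(d - 1)/(8*(U + U)) = -(-1 + d)/(8*(2*U)) = -(-1 + d)*1/(2*U)/8 = -(-1 + d)/(16*U))
h = 1/20 (h = (1/16)*(1 - 1*(-7))/10 = (1/16)*(1/10)*(1 + 7) = (1/16)*(1/10)*8 = 1/20 ≈ 0.050000)
(5*8 + w(-1, 1))*h = (5*8 - 1)*(1/20) = (40 - 1)*(1/20) = 39*(1/20) = 39/20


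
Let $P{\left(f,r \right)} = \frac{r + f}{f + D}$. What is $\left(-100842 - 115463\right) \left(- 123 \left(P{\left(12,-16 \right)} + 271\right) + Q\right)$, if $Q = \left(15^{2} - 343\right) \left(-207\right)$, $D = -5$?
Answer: $\frac{13379978385}{7} \approx 1.9114 \cdot 10^{9}$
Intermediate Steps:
$P{\left(f,r \right)} = \frac{f + r}{-5 + f}$ ($P{\left(f,r \right)} = \frac{r + f}{f - 5} = \frac{f + r}{-5 + f}$)
$Q = 24426$ ($Q = \left(225 - 343\right) \left(-207\right) = \left(-118\right) \left(-207\right) = 24426$)
$\left(-100842 - 115463\right) \left(- 123 \left(P{\left(12,-16 \right)} + 271\right) + Q\right) = \left(-100842 - 115463\right) \left(- 123 \left(\frac{12 - 16}{-5 + 12} + 271\right) + 24426\right) = - 216305 \left(- 123 \left(\frac{1}{7} \left(-4\right) + 271\right) + 24426\right) = - 216305 \left(- 123 \left(- \frac{4}{7} + 271\right) + 24426\right) = - 216305 \left(\left(-123\right) \frac{1893}{7} + 24426\right) = - 216305 \left(- \frac{232839}{7} + 24426\right) = \left(-216305\right) \left(- \frac{61857}{7}\right) = \frac{13379978385}{7}$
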